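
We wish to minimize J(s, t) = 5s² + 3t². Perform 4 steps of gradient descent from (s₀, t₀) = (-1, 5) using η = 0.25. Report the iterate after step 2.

(-2.25, 1.25)

∇J = (10s, 6t)
(s₁, t₁) = (-1, 5) − 0.25·(-10, 30) = (1.5, -2.5)
(s₂, t₂) = (1.5, -2.5) − 0.25·(15, -15) = (-2.25, 1.25)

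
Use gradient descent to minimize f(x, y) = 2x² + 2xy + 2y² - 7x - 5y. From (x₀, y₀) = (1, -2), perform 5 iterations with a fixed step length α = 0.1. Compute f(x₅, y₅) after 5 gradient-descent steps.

∇f = (4x + 2y - 7, 2x + 4y - 5)
(x₁, y₁) = (1, -2) − 0.1·(-7, -11) = (1.7, -0.9)
(x₂, y₂) = (1.7, -0.9) − 0.1·(-2, -5.2) = (1.9, -0.38)
(x₃, y₃) = (1.9, -0.38) − 0.1·(-0.16, -2.72) = (1.916, -0.108)
(x₄, y₄) = (1.916, -0.108) − 0.1·(0.448, -1.6) = (1.8712, 0.052)
(x₅, y₅) = (1.8712, 0.052) − 0.1·(0.5888, -1.0496) = (1.81232, 0.15696)
f(1.81232, 0.15696) = -6.2838360576

-6.2838360576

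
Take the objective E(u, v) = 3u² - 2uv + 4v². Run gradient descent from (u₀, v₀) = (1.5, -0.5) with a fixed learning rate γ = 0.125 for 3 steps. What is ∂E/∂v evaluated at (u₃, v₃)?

∇E = (6u - 2v, -2u + 8v)
(u₁, v₁) = (1.5, -0.5) − 0.125·(10, -7) = (0.25, 0.375)
(u₂, v₂) = (0.25, 0.375) − 0.125·(0.75, 2.5) = (0.15625, 0.0625)
(u₃, v₃) = (0.15625, 0.0625) − 0.125·(0.8125, 0.1875) = (0.0546875, 0.0390625)
∂E/∂v at (0.0546875, 0.0390625) = 0.203125

0.203125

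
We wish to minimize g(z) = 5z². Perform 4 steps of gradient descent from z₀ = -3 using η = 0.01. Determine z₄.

-1.9683

g′(z) = 10z
z₁ = -3 − 0.01·(-30) = -2.7
z₂ = -2.7 − 0.01·(-27) = -2.43
z₃ = -2.43 − 0.01·(-24.3) = -2.187
z₄ = -2.187 − 0.01·(-21.87) = -1.9683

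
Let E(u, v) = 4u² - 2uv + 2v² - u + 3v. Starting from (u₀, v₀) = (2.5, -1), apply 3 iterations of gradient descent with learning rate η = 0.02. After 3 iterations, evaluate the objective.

∇E = (8u - 2v - 1, -2u + 4v + 3)
(u₁, v₁) = (2.5, -1) − 0.02·(21, -6) = (2.08, -0.88)
(u₂, v₂) = (2.08, -0.88) − 0.02·(17.4, -4.68) = (1.732, -0.7864)
(u₃, v₃) = (1.732, -0.7864) − 0.02·(14.4288, -3.6096) = (1.443424, -0.714208)
E(1.443424, -0.714208) = 7.829839446016

7.829839446016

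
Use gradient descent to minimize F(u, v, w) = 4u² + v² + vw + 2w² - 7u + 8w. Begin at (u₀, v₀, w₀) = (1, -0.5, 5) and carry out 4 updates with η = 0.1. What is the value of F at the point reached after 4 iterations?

∇F = (8u - 7, 2v + w, v + 4w + 8)
Step 1: at (1, -0.5, 5), ∇F = (1, 4, 27.5) → (1, -0.5, 5) − 0.1·(1, 4, 27.5) = (0.9, -0.9, 2.25)
Step 2: at (0.9, -0.9, 2.25), ∇F = (0.2, 0.45, 16.1) → (0.9, -0.9, 2.25) − 0.1·(0.2, 0.45, 16.1) = (0.88, -0.945, 0.64)
Step 3: at (0.88, -0.945, 0.64), ∇F = (0.04, -1.25, 9.615) → (0.88, -0.945, 0.64) − 0.1·(0.04, -1.25, 9.615) = (0.876, -0.82, -0.3215)
Step 4: at (0.876, -0.82, -0.3215), ∇F = (0.008, -1.9615, 5.894) → (0.876, -0.82, -0.3215) − 0.1·(0.008, -1.9615, 5.894) = (0.8752, -0.62385, -0.9109)
F(0.8752, -0.62385, -0.9109) = -7.7327684325

-7.7327684325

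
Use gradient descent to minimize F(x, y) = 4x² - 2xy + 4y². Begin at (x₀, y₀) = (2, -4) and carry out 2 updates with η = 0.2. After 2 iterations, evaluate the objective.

∇F = (8x - 2y, -2x + 8y)
(x₁, y₁) = (2, -4) − 0.2·(24, -36) = (-2.8, 3.2)
(x₂, y₂) = (-2.8, 3.2) − 0.2·(-28.8, 31.2) = (2.96, -3.04)
F(2.96, -3.04) = 90.0096

90.0096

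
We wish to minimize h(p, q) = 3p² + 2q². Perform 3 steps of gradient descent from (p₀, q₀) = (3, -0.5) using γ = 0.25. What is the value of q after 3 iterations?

0

∇h = (6p, 4q)
Step 1: at (3, -0.5), ∇h = (18, -2) → (3, -0.5) − 0.25·(18, -2) = (-1.5, 0)
Step 2: at (-1.5, 0), ∇h = (-9, 0) → (-1.5, 0) − 0.25·(-9, 0) = (0.75, 0)
Step 3: at (0.75, 0), ∇h = (4.5, 0) → (0.75, 0) − 0.25·(4.5, 0) = (-0.375, 0)
q = 0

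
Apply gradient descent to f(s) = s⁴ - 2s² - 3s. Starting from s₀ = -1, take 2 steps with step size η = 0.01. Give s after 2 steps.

-0.94229308

f′(s) = 4s³ - 4s - 3
Step 1: f′(-1) = -3; s₁ = -1 − 0.01·(-3) = -0.97
Step 2: f′(-0.97) = -2.770692; s₂ = -0.97 − 0.01·(-2.770692) = -0.94229308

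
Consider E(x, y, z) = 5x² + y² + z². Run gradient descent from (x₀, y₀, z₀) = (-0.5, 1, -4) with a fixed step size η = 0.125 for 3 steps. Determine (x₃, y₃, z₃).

(0.0078125, 0.421875, -1.6875)

∇E = (10x, 2y, 2z)
Step 1: at (-0.5, 1, -4), ∇E = (-5, 2, -8) → (-0.5, 1, -4) − 0.125·(-5, 2, -8) = (0.125, 0.75, -3)
Step 2: at (0.125, 0.75, -3), ∇E = (1.25, 1.5, -6) → (0.125, 0.75, -3) − 0.125·(1.25, 1.5, -6) = (-0.03125, 0.5625, -2.25)
Step 3: at (-0.03125, 0.5625, -2.25), ∇E = (-0.3125, 1.125, -4.5) → (-0.03125, 0.5625, -2.25) − 0.125·(-0.3125, 1.125, -4.5) = (0.0078125, 0.421875, -1.6875)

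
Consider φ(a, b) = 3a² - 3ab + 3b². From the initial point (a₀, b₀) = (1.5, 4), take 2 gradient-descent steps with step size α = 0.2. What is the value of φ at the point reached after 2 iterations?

6.3408

∇φ = (6a - 3b, -3a + 6b)
Step 1: at (1.5, 4), ∇φ = (-3, 19.5) → (1.5, 4) − 0.2·(-3, 19.5) = (2.1, 0.1)
Step 2: at (2.1, 0.1), ∇φ = (12.3, -5.7) → (2.1, 0.1) − 0.2·(12.3, -5.7) = (-0.36, 1.24)
φ(-0.36, 1.24) = 6.3408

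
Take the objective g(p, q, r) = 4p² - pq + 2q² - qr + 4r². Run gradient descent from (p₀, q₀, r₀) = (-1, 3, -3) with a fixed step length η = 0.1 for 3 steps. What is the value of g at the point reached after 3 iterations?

0.51352

∇g = (8p - q, -p + 4q - r, -q + 8r)
Step 1: at (-1, 3, -3), ∇g = (-11, 16, -27) → (-1, 3, -3) − 0.1·(-11, 16, -27) = (0.1, 1.4, -0.3)
Step 2: at (0.1, 1.4, -0.3), ∇g = (-0.6, 5.8, -3.8) → (0.1, 1.4, -0.3) − 0.1·(-0.6, 5.8, -3.8) = (0.16, 0.82, 0.08)
Step 3: at (0.16, 0.82, 0.08), ∇g = (0.46, 3.04, -0.18) → (0.16, 0.82, 0.08) − 0.1·(0.46, 3.04, -0.18) = (0.114, 0.516, 0.098)
g(0.114, 0.516, 0.098) = 0.51352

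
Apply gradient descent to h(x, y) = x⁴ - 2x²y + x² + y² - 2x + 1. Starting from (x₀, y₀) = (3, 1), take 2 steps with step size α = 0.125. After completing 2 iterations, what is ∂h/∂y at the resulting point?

∇h = (4x³ - 4xy + 2x - 2, -2x² + 2y)
(x₁, y₁) = (3, 1) − 0.125·(100, -16) = (-9.5, 3)
(x₂, y₂) = (-9.5, 3) − 0.125·(-3336.5, -174.5) = (407.5625, 24.8125)
∂h/∂y at (407.5625, 24.8125) = -332164.7578125

-332164.7578125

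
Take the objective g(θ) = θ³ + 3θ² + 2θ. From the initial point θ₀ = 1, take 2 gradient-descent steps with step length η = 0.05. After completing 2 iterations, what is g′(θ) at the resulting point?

g′(θ) = 3θ² + 6θ + 2
Step 1: g′(1) = 11; θ₁ = 1 − 0.05·11 = 0.45
Step 2: g′(0.45) = 5.3075; θ₂ = 0.45 − 0.05·5.3075 = 0.184625
g′(θ) at (0.184625) = 3.210009171875

3.210009171875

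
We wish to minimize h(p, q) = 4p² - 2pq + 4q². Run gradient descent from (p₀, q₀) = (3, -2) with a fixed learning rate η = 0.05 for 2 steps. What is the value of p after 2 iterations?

∇h = (8p - 2q, -2p + 8q)
(p₁, q₁) = (3, -2) − 0.05·(28, -22) = (1.6, -0.9)
(p₂, q₂) = (1.6, -0.9) − 0.05·(14.6, -10.4) = (0.87, -0.38)
p = 0.87

0.87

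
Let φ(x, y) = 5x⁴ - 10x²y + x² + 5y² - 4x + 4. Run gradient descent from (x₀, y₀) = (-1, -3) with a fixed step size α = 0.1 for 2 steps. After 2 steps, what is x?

-856.272

∇φ = (20x³ - 20xy + 2x - 4, -10x² + 10y)
Step 1: at (-1, -3), ∇φ = (-86, -40) → (-1, -3) − 0.1·(-86, -40) = (7.6, 1)
Step 2: at (7.6, 1), ∇φ = (8638.72, -567.6) → (7.6, 1) − 0.1·(8638.72, -567.6) = (-856.272, 57.76)
x = -856.272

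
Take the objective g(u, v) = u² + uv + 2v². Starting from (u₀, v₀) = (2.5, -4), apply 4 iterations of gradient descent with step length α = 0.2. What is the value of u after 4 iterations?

∇g = (2u + v, u + 4v)
(u₁, v₁) = (2.5, -4) − 0.2·(1, -13.5) = (2.3, -1.3)
(u₂, v₂) = (2.3, -1.3) − 0.2·(3.3, -2.9) = (1.64, -0.72)
(u₃, v₃) = (1.64, -0.72) − 0.2·(2.56, -1.24) = (1.128, -0.472)
(u₄, v₄) = (1.128, -0.472) − 0.2·(1.784, -0.76) = (0.7712, -0.32)
u = 0.7712

0.7712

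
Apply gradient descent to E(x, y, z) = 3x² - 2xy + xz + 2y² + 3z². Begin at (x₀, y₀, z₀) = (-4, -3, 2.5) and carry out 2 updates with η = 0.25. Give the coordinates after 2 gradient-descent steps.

(-0.875, -0.0625, 0.15625)

∇E = (6x - 2y + z, -2x + 4y, x + 6z)
Step 1: at (-4, -3, 2.5), ∇E = (-15.5, -4, 11) → (-4, -3, 2.5) − 0.25·(-15.5, -4, 11) = (-0.125, -2, -0.25)
Step 2: at (-0.125, -2, -0.25), ∇E = (3, -7.75, -1.625) → (-0.125, -2, -0.25) − 0.25·(3, -7.75, -1.625) = (-0.875, -0.0625, 0.15625)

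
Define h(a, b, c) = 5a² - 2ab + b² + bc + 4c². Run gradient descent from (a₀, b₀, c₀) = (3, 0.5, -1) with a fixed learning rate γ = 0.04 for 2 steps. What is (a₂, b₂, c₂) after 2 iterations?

∇h = (10a - 2b, -2a + 2b + c, b + 8c)
Step 1: at (3, 0.5, -1), ∇h = (29, -6, -7.5) → (3, 0.5, -1) − 0.04·(29, -6, -7.5) = (1.84, 0.74, -0.7)
Step 2: at (1.84, 0.74, -0.7), ∇h = (16.92, -2.9, -4.86) → (1.84, 0.74, -0.7) − 0.04·(16.92, -2.9, -4.86) = (1.1632, 0.856, -0.5056)

(1.1632, 0.856, -0.5056)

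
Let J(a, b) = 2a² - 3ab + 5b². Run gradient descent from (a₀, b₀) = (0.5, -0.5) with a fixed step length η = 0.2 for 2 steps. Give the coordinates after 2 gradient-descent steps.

(0.44, -0.92)

∇J = (4a - 3b, -3a + 10b)
(a₁, b₁) = (0.5, -0.5) − 0.2·(3.5, -6.5) = (-0.2, 0.8)
(a₂, b₂) = (-0.2, 0.8) − 0.2·(-3.2, 8.6) = (0.44, -0.92)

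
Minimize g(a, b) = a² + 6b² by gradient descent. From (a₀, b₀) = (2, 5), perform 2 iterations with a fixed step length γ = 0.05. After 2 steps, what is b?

∇g = (2a, 12b)
(a₁, b₁) = (2, 5) − 0.05·(4, 60) = (1.8, 2)
(a₂, b₂) = (1.8, 2) − 0.05·(3.6, 24) = (1.62, 0.8)
b = 0.8

0.8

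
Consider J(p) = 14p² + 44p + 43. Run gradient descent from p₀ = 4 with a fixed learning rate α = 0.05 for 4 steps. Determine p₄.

J′(p) = 28p + 44
Step 1: J′(4) = 156; p₁ = 4 − 0.05·156 = -3.8
Step 2: J′(-3.8) = -62.4; p₂ = -3.8 − 0.05·(-62.4) = -0.68
Step 3: J′(-0.68) = 24.96; p₃ = -0.68 − 0.05·24.96 = -1.928
Step 4: J′(-1.928) = -9.984; p₄ = -1.928 − 0.05·(-9.984) = -1.4288

-1.4288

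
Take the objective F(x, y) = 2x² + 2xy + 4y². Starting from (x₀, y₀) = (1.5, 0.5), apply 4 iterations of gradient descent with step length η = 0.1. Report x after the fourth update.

∇F = (4x + 2y, 2x + 8y)
Step 1: at (1.5, 0.5), ∇F = (7, 7) → (1.5, 0.5) − 0.1·(7, 7) = (0.8, -0.2)
Step 2: at (0.8, -0.2), ∇F = (2.8, 0) → (0.8, -0.2) − 0.1·(2.8, 0) = (0.52, -0.2)
Step 3: at (0.52, -0.2), ∇F = (1.68, -0.56) → (0.52, -0.2) − 0.1·(1.68, -0.56) = (0.352, -0.144)
Step 4: at (0.352, -0.144), ∇F = (1.12, -0.448) → (0.352, -0.144) − 0.1·(1.12, -0.448) = (0.24, -0.0992)
x = 0.24

0.24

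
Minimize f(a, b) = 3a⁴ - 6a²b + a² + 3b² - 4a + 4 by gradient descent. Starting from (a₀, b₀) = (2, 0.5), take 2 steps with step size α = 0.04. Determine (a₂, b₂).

(-0.75853312, 1.462304)

∇f = (12a³ - 12ab + 2a - 4, -6a² + 6b)
(a₁, b₁) = (2, 0.5) − 0.04·(84, -21) = (-1.36, 1.34)
(a₂, b₂) = (-1.36, 1.34) − 0.04·(-15.036672, -3.0576) = (-0.75853312, 1.462304)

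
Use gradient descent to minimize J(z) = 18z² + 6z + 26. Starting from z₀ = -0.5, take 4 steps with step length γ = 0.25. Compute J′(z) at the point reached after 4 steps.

J′(z) = 36z + 6
Step 1: J′(-0.5) = -12; z₁ = -0.5 − 0.25·(-12) = 2.5
Step 2: J′(2.5) = 96; z₂ = 2.5 − 0.25·96 = -21.5
Step 3: J′(-21.5) = -768; z₃ = -21.5 − 0.25·(-768) = 170.5
Step 4: J′(170.5) = 6144; z₄ = 170.5 − 0.25·6144 = -1365.5
J′(z) at (-1365.5) = -49152

-49152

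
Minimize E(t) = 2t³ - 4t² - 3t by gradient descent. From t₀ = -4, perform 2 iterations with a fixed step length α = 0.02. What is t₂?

E′(t) = 6t² - 8t - 3
t₁ = -4 − 0.02·125 = -6.5
t₂ = -6.5 − 0.02·302.5 = -12.55

-12.55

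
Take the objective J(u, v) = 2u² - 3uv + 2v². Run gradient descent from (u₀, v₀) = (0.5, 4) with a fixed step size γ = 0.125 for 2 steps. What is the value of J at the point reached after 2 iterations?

2.9727783203125

∇J = (4u - 3v, -3u + 4v)
Step 1: at (0.5, 4), ∇J = (-10, 14.5) → (0.5, 4) − 0.125·(-10, 14.5) = (1.75, 2.1875)
Step 2: at (1.75, 2.1875), ∇J = (0.4375, 3.5) → (1.75, 2.1875) − 0.125·(0.4375, 3.5) = (1.6953125, 1.75)
J(1.6953125, 1.75) = 2.9727783203125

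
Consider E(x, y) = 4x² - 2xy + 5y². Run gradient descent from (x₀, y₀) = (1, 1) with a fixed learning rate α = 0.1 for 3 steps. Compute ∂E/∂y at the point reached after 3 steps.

0.16

∇E = (8x - 2y, -2x + 10y)
Step 1: at (1, 1), ∇E = (6, 8) → (1, 1) − 0.1·(6, 8) = (0.4, 0.2)
Step 2: at (0.4, 0.2), ∇E = (2.8, 1.2) → (0.4, 0.2) − 0.1·(2.8, 1.2) = (0.12, 0.08)
Step 3: at (0.12, 0.08), ∇E = (0.8, 0.56) → (0.12, 0.08) − 0.1·(0.8, 0.56) = (0.04, 0.024)
∂E/∂y at (0.04, 0.024) = 0.16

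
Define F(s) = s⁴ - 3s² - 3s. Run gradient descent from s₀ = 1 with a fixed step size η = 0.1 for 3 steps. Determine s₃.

1.47585

F′(s) = 4s³ - 6s - 3
s₁ = 1 − 0.1·(-5) = 1.5
s₂ = 1.5 − 0.1·1.5 = 1.35
s₃ = 1.35 − 0.1·(-1.2585) = 1.47585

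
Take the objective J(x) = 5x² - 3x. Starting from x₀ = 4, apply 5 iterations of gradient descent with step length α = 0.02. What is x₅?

J′(x) = 10x - 3
Step 1: J′(4) = 37; x₁ = 4 − 0.02·37 = 3.26
Step 2: J′(3.26) = 29.6; x₂ = 3.26 − 0.02·29.6 = 2.668
Step 3: J′(2.668) = 23.68; x₃ = 2.668 − 0.02·23.68 = 2.1944
Step 4: J′(2.1944) = 18.944; x₄ = 2.1944 − 0.02·18.944 = 1.81552
Step 5: J′(1.81552) = 15.1552; x₅ = 1.81552 − 0.02·15.1552 = 1.512416

1.512416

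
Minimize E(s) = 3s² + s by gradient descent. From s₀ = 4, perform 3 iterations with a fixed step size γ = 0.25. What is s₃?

E′(s) = 6s + 1
s₁ = 4 − 0.25·25 = -2.25
s₂ = -2.25 − 0.25·(-12.5) = 0.875
s₃ = 0.875 − 0.25·6.25 = -0.6875

-0.6875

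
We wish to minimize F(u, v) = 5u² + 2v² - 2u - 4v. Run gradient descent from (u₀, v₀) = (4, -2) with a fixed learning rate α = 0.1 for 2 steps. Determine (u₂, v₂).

∇F = (10u - 2, 4v - 4)
(u₁, v₁) = (4, -2) − 0.1·(38, -12) = (0.2, -0.8)
(u₂, v₂) = (0.2, -0.8) − 0.1·(0, -7.2) = (0.2, -0.08)

(0.2, -0.08)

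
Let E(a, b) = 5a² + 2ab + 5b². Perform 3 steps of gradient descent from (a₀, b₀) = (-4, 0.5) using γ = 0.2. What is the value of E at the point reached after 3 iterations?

∇E = (10a + 2b, 2a + 10b)
Step 1: at (-4, 0.5), ∇E = (-39, -3) → (-4, 0.5) − 0.2·(-39, -3) = (3.8, 1.1)
Step 2: at (3.8, 1.1), ∇E = (40.2, 18.6) → (3.8, 1.1) − 0.2·(40.2, 18.6) = (-4.24, -2.62)
Step 3: at (-4.24, -2.62), ∇E = (-47.64, -34.68) → (-4.24, -2.62) − 0.2·(-47.64, -34.68) = (5.288, 4.316)
E(5.288, 4.316) = 278.600016

278.600016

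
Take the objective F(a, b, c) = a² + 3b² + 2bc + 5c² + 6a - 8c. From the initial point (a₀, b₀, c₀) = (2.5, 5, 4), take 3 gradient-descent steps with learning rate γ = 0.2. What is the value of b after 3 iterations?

∇F = (2a + 6, 6b + 2c, 2b + 10c - 8)
(a₁, b₁, c₁) = (2.5, 5, 4) − 0.2·(11, 38, 42) = (0.3, -2.6, -4.4)
(a₂, b₂, c₂) = (0.3, -2.6, -4.4) − 0.2·(6.6, -24.4, -57.2) = (-1.02, 2.28, 7.04)
(a₃, b₃, c₃) = (-1.02, 2.28, 7.04) − 0.2·(3.96, 27.76, 66.96) = (-1.812, -3.272, -6.352)
b = -3.272

-3.272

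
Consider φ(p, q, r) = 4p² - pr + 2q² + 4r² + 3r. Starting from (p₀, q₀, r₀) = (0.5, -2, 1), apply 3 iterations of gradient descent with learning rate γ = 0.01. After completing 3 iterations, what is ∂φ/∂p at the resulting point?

2.6035185

∇φ = (8p - r, 4q, -p + 8r + 3)
(p₁, q₁, r₁) = (0.5, -2, 1) − 0.01·(3, -8, 10.5) = (0.47, -1.92, 0.895)
(p₂, q₂, r₂) = (0.47, -1.92, 0.895) − 0.01·(2.865, -7.68, 9.69) = (0.44135, -1.8432, 0.7981)
(p₃, q₃, r₃) = (0.44135, -1.8432, 0.7981) − 0.01·(2.7327, -7.3728, 8.94345) = (0.414023, -1.769472, 0.7086655)
∂φ/∂p at (0.414023, -1.769472, 0.7086655) = 2.6035185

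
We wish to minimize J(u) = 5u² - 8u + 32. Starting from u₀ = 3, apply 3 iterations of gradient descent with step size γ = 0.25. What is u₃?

J′(u) = 10u - 8
Step 1: J′(3) = 22; u₁ = 3 − 0.25·22 = -2.5
Step 2: J′(-2.5) = -33; u₂ = -2.5 − 0.25·(-33) = 5.75
Step 3: J′(5.75) = 49.5; u₃ = 5.75 − 0.25·49.5 = -6.625

-6.625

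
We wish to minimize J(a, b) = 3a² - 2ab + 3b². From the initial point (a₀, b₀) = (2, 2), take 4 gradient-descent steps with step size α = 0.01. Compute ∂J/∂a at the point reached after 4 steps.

∇J = (6a - 2b, -2a + 6b)
(a₁, b₁) = (2, 2) − 0.01·(8, 8) = (1.92, 1.92)
(a₂, b₂) = (1.92, 1.92) − 0.01·(7.68, 7.68) = (1.8432, 1.8432)
(a₃, b₃) = (1.8432, 1.8432) − 0.01·(7.3728, 7.3728) = (1.769472, 1.769472)
(a₄, b₄) = (1.769472, 1.769472) − 0.01·(7.077888, 7.077888) = (1.69869312, 1.69869312)
∂J/∂a at (1.69869312, 1.69869312) = 6.79477248

6.79477248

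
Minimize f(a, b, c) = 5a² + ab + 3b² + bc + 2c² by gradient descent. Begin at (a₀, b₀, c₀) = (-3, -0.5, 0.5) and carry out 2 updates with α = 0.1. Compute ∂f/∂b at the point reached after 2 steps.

∇f = (10a + b, a + 6b + c, b + 4c)
Step 1: at (-3, -0.5, 0.5), ∇f = (-30.5, -5.5, 1.5) → (-3, -0.5, 0.5) − 0.1·(-30.5, -5.5, 1.5) = (0.05, 0.05, 0.35)
Step 2: at (0.05, 0.05, 0.35), ∇f = (0.55, 0.7, 1.45) → (0.05, 0.05, 0.35) − 0.1·(0.55, 0.7, 1.45) = (-0.005, -0.02, 0.205)
∂f/∂b at (-0.005, -0.02, 0.205) = 0.08

0.08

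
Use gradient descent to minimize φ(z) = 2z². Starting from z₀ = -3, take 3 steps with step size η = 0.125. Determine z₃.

φ′(z) = 4z
z₁ = -3 − 0.125·(-12) = -1.5
z₂ = -1.5 − 0.125·(-6) = -0.75
z₃ = -0.75 − 0.125·(-3) = -0.375

-0.375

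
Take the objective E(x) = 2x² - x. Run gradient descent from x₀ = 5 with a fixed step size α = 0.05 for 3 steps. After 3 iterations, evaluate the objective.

E′(x) = 4x - 1
x₁ = 5 − 0.05·19 = 4.05
x₂ = 4.05 − 0.05·15.2 = 3.29
x₃ = 3.29 − 0.05·12.16 = 2.682
E(2.682) = 11.704248

11.704248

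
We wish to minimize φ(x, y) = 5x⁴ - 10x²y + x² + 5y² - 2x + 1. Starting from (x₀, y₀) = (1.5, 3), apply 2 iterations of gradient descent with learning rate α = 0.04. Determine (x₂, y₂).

(-3.1666048, 3.84784)

∇φ = (20x³ - 20xy + 2x - 2, -10x² + 10y)
(x₁, y₁) = (1.5, 3) − 0.04·(-21.5, 7.5) = (2.36, 2.7)
(x₂, y₂) = (2.36, 2.7) − 0.04·(138.16512, -28.696) = (-3.1666048, 3.84784)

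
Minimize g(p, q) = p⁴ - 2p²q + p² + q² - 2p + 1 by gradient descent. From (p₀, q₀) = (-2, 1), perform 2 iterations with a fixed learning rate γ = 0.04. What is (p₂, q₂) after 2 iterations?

∇g = (4p³ - 4pq + 2p - 2, -2p² + 2q)
Step 1: at (-2, 1), ∇g = (-30, -6) → (-2, 1) − 0.04·(-30, -6) = (-0.8, 1.24)
Step 2: at (-0.8, 1.24), ∇g = (-1.68, 1.2) → (-0.8, 1.24) − 0.04·(-1.68, 1.2) = (-0.7328, 1.192)

(-0.7328, 1.192)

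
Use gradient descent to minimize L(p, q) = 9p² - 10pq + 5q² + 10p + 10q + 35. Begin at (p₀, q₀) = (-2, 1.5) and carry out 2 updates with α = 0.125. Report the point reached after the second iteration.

(-10.3125, 3.6875)

∇L = (18p - 10q + 10, -10p + 10q + 10)
Step 1: at (-2, 1.5), ∇L = (-41, 45) → (-2, 1.5) − 0.125·(-41, 45) = (3.125, -4.125)
Step 2: at (3.125, -4.125), ∇L = (107.5, -62.5) → (3.125, -4.125) − 0.125·(107.5, -62.5) = (-10.3125, 3.6875)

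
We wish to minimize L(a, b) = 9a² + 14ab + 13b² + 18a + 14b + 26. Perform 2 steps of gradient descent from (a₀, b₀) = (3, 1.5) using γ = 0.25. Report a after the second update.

∇L = (18a + 14b + 18, 14a + 26b + 14)
(a₁, b₁) = (3, 1.5) − 0.25·(93, 95) = (-20.25, -22.25)
(a₂, b₂) = (-20.25, -22.25) − 0.25·(-658, -848) = (144.25, 189.75)
a = 144.25

144.25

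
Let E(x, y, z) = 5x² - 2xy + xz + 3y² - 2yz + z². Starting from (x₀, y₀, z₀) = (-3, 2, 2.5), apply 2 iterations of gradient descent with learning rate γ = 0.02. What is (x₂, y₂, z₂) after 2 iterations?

∇E = (10x - 2y + z, -2x + 6y - 2z, x - 2y + 2z)
(x₁, y₁, z₁) = (-3, 2, 2.5) − 0.02·(-31.5, 13, -2) = (-2.37, 1.74, 2.54)
(x₂, y₂, z₂) = (-2.37, 1.74, 2.54) − 0.02·(-24.64, 10.1, -0.77) = (-1.8772, 1.538, 2.5554)

(-1.8772, 1.538, 2.5554)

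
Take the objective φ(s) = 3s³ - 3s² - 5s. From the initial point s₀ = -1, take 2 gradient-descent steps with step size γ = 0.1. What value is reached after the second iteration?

-6.3

φ′(s) = 9s² - 6s - 5
s₁ = -1 − 0.1·10 = -2
s₂ = -2 − 0.1·43 = -6.3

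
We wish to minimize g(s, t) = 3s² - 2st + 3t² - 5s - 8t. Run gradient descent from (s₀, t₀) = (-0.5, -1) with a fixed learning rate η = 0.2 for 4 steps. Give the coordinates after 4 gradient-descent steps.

∇g = (6s - 2t - 5, -2s + 6t - 8)
(s₁, t₁) = (-0.5, -1) − 0.2·(-6, -13) = (0.7, 1.6)
(s₂, t₂) = (0.7, 1.6) − 0.2·(-4, 0.2) = (1.5, 1.56)
(s₃, t₃) = (1.5, 1.56) − 0.2·(0.88, -1.64) = (1.324, 1.888)
(s₄, t₄) = (1.324, 1.888) − 0.2·(-0.832, 0.68) = (1.4904, 1.752)

(1.4904, 1.752)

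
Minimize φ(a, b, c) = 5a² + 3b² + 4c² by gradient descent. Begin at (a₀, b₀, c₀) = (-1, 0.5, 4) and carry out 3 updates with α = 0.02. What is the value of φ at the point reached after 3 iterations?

24.142097088512

∇φ = (10a, 6b, 8c)
Step 1: at (-1, 0.5, 4), ∇φ = (-10, 3, 32) → (-1, 0.5, 4) − 0.02·(-10, 3, 32) = (-0.8, 0.44, 3.36)
Step 2: at (-0.8, 0.44, 3.36), ∇φ = (-8, 2.64, 26.88) → (-0.8, 0.44, 3.36) − 0.02·(-8, 2.64, 26.88) = (-0.64, 0.3872, 2.8224)
Step 3: at (-0.64, 0.3872, 2.8224), ∇φ = (-6.4, 2.3232, 22.5792) → (-0.64, 0.3872, 2.8224) − 0.02·(-6.4, 2.3232, 22.5792) = (-0.512, 0.340736, 2.370816)
φ(-0.512, 0.340736, 2.370816) = 24.142097088512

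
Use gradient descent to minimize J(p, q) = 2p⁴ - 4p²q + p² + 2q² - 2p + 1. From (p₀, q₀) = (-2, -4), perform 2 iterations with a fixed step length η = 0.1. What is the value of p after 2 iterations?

∇J = (8p³ - 8pq + 2p - 2, -4p² + 4q)
Step 1: at (-2, -4), ∇J = (-134, -32) → (-2, -4) − 0.1·(-134, -32) = (11.4, -0.8)
Step 2: at (11.4, -0.8), ∇J = (11946.112, -523.04) → (11.4, -0.8) − 0.1·(11946.112, -523.04) = (-1183.2112, 51.504)
p = -1183.2112

-1183.2112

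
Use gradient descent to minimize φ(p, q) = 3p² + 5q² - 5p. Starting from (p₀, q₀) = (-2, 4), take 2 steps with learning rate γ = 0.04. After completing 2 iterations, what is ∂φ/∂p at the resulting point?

-9.8192

∇φ = (6p - 5, 10q)
Step 1: at (-2, 4), ∇φ = (-17, 40) → (-2, 4) − 0.04·(-17, 40) = (-1.32, 2.4)
Step 2: at (-1.32, 2.4), ∇φ = (-12.92, 24) → (-1.32, 2.4) − 0.04·(-12.92, 24) = (-0.8032, 1.44)
∂φ/∂p at (-0.8032, 1.44) = -9.8192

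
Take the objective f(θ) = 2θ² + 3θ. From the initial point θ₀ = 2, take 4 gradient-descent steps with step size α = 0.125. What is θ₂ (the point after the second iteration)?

f′(θ) = 4θ + 3
Step 1: f′(2) = 11; θ₁ = 2 − 0.125·11 = 0.625
Step 2: f′(0.625) = 5.5; θ₂ = 0.625 − 0.125·5.5 = -0.0625

-0.0625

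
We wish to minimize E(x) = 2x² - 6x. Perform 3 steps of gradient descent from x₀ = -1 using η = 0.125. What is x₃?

1.1875

E′(x) = 4x - 6
Step 1: E′(-1) = -10; x₁ = -1 − 0.125·(-10) = 0.25
Step 2: E′(0.25) = -5; x₂ = 0.25 − 0.125·(-5) = 0.875
Step 3: E′(0.875) = -2.5; x₃ = 0.875 − 0.125·(-2.5) = 1.1875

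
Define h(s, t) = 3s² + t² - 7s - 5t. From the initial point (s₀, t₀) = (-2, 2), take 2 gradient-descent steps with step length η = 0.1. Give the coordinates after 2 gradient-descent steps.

∇h = (6s - 7, 2t - 5)
Step 1: at (-2, 2), ∇h = (-19, -1) → (-2, 2) − 0.1·(-19, -1) = (-0.1, 2.1)
Step 2: at (-0.1, 2.1), ∇h = (-7.6, -0.8) → (-0.1, 2.1) − 0.1·(-7.6, -0.8) = (0.66, 2.18)

(0.66, 2.18)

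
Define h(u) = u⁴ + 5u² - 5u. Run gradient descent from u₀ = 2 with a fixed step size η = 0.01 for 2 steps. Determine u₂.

1.28373692

h′(u) = 4u³ + 10u - 5
Step 1: h′(2) = 47; u₁ = 2 − 0.01·47 = 1.53
Step 2: h′(1.53) = 24.626308; u₂ = 1.53 − 0.01·24.626308 = 1.28373692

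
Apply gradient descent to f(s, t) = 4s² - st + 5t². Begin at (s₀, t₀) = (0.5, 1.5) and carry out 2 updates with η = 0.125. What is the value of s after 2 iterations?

-0.0390625

∇f = (8s - t, -s + 10t)
(s₁, t₁) = (0.5, 1.5) − 0.125·(2.5, 14.5) = (0.1875, -0.3125)
(s₂, t₂) = (0.1875, -0.3125) − 0.125·(1.8125, -3.3125) = (-0.0390625, 0.1015625)
s = -0.0390625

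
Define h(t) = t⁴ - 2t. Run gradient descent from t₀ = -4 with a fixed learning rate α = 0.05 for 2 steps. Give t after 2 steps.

h′(t) = 4t³ - 2
t₁ = -4 − 0.05·(-258) = 8.9
t₂ = 8.9 − 0.05·2817.876 = -131.9938

-131.9938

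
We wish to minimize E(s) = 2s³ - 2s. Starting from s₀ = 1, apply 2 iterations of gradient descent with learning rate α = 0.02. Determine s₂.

E′(s) = 6s² - 2
s₁ = 1 − 0.02·4 = 0.92
s₂ = 0.92 − 0.02·3.0784 = 0.858432

0.858432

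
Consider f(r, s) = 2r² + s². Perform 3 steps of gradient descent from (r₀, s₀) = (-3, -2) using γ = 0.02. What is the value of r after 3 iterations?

∇f = (4r, 2s)
(r₁, s₁) = (-3, -2) − 0.02·(-12, -4) = (-2.76, -1.92)
(r₂, s₂) = (-2.76, -1.92) − 0.02·(-11.04, -3.84) = (-2.5392, -1.8432)
(r₃, s₃) = (-2.5392, -1.8432) − 0.02·(-10.1568, -3.6864) = (-2.336064, -1.769472)
r = -2.336064

-2.336064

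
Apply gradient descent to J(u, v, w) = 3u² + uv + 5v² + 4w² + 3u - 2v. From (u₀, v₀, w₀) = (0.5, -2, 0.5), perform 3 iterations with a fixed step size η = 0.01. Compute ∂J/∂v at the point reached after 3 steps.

-15.780979

∇J = (6u + v + 3, u + 10v - 2, 8w)
Step 1: at (0.5, -2, 0.5), ∇J = (4, -21.5, 4) → (0.5, -2, 0.5) − 0.01·(4, -21.5, 4) = (0.46, -1.785, 0.46)
Step 2: at (0.46, -1.785, 0.46), ∇J = (3.975, -19.39, 3.68) → (0.46, -1.785, 0.46) − 0.01·(3.975, -19.39, 3.68) = (0.42025, -1.5911, 0.4232)
Step 3: at (0.42025, -1.5911, 0.4232), ∇J = (3.9304, -17.49075, 3.3856) → (0.42025, -1.5911, 0.4232) − 0.01·(3.9304, -17.49075, 3.3856) = (0.380946, -1.4161925, 0.389344)
∂J/∂v at (0.380946, -1.4161925, 0.389344) = -15.780979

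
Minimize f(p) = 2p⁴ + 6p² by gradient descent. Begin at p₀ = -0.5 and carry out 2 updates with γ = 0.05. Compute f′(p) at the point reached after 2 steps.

f′(p) = 8p³ + 12p
p₁ = -0.5 − 0.05·(-7) = -0.15
p₂ = -0.15 − 0.05·(-1.827) = -0.05865
f′(p) at (-0.05865) = -0.705413964717

-0.705413964717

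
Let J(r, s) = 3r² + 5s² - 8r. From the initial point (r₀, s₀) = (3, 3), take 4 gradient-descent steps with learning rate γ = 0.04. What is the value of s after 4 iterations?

∇J = (6r - 8, 10s)
Step 1: at (3, 3), ∇J = (10, 30) → (3, 3) − 0.04·(10, 30) = (2.6, 1.8)
Step 2: at (2.6, 1.8), ∇J = (7.6, 18) → (2.6, 1.8) − 0.04·(7.6, 18) = (2.296, 1.08)
Step 3: at (2.296, 1.08), ∇J = (5.776, 10.8) → (2.296, 1.08) − 0.04·(5.776, 10.8) = (2.06496, 0.648)
Step 4: at (2.06496, 0.648), ∇J = (4.38976, 6.48) → (2.06496, 0.648) − 0.04·(4.38976, 6.48) = (1.8893696, 0.3888)
s = 0.3888

0.3888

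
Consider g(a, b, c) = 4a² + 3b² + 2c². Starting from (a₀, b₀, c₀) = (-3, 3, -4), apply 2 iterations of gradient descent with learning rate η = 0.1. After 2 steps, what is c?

-1.44

∇g = (8a, 6b, 4c)
Step 1: at (-3, 3, -4), ∇g = (-24, 18, -16) → (-3, 3, -4) − 0.1·(-24, 18, -16) = (-0.6, 1.2, -2.4)
Step 2: at (-0.6, 1.2, -2.4), ∇g = (-4.8, 7.2, -9.6) → (-0.6, 1.2, -2.4) − 0.1·(-4.8, 7.2, -9.6) = (-0.12, 0.48, -1.44)
c = -1.44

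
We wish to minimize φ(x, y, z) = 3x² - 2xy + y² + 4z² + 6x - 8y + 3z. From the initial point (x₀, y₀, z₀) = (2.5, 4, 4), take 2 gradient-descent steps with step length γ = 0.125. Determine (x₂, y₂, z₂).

(0.625, 4.6875, -0.375)

∇φ = (6x - 2y + 6, -2x + 2y - 8, 8z + 3)
(x₁, y₁, z₁) = (2.5, 4, 4) − 0.125·(13, -5, 35) = (0.875, 4.625, -0.375)
(x₂, y₂, z₂) = (0.875, 4.625, -0.375) − 0.125·(2, -0.5, 0) = (0.625, 4.6875, -0.375)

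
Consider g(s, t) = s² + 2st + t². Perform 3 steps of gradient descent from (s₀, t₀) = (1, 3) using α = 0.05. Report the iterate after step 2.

∇g = (2s + 2t, 2s + 2t)
(s₁, t₁) = (1, 3) − 0.05·(8, 8) = (0.6, 2.6)
(s₂, t₂) = (0.6, 2.6) − 0.05·(6.4, 6.4) = (0.28, 2.28)

(0.28, 2.28)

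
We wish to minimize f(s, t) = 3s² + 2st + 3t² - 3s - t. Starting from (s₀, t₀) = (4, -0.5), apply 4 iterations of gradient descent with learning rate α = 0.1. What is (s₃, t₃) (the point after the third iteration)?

∇f = (6s + 2t - 3, 2s + 6t - 1)
Step 1: at (4, -0.5), ∇f = (20, 4) → (4, -0.5) − 0.1·(20, 4) = (2, -0.9)
Step 2: at (2, -0.9), ∇f = (7.2, -2.4) → (2, -0.9) − 0.1·(7.2, -2.4) = (1.28, -0.66)
Step 3: at (1.28, -0.66), ∇f = (3.36, -2.4) → (1.28, -0.66) − 0.1·(3.36, -2.4) = (0.944, -0.42)

(0.944, -0.42)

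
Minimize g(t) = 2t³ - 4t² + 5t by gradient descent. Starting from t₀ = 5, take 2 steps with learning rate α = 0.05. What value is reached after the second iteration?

g′(t) = 6t² - 8t + 5
t₁ = 5 − 0.05·115 = -0.75
t₂ = -0.75 − 0.05·14.375 = -1.46875

-1.46875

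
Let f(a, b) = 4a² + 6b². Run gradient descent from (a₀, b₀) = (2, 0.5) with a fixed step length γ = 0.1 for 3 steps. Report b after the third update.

∇f = (8a, 12b)
(a₁, b₁) = (2, 0.5) − 0.1·(16, 6) = (0.4, -0.1)
(a₂, b₂) = (0.4, -0.1) − 0.1·(3.2, -1.2) = (0.08, 0.02)
(a₃, b₃) = (0.08, 0.02) − 0.1·(0.64, 0.24) = (0.016, -0.004)
b = -0.004

-0.004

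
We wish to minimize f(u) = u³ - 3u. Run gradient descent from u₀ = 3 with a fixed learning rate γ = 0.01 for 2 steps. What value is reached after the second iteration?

f′(u) = 3u² - 3
u₁ = 3 − 0.01·24 = 2.76
u₂ = 2.76 − 0.01·19.8528 = 2.561472

2.561472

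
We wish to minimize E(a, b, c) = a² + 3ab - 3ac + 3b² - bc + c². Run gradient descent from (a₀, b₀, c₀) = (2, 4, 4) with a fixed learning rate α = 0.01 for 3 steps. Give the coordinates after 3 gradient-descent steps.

∇E = (2a + 3b - 3c, 3a + 6b - c, -3a - b + 2c)
Step 1: at (2, 4, 4), ∇E = (4, 26, -2) → (2, 4, 4) − 0.01·(4, 26, -2) = (1.96, 3.74, 4.02)
Step 2: at (1.96, 3.74, 4.02), ∇E = (3.08, 24.3, -1.58) → (1.96, 3.74, 4.02) − 0.01·(3.08, 24.3, -1.58) = (1.9292, 3.497, 4.0358)
Step 3: at (1.9292, 3.497, 4.0358), ∇E = (2.242, 22.7338, -1.213) → (1.9292, 3.497, 4.0358) − 0.01·(2.242, 22.7338, -1.213) = (1.90678, 3.269662, 4.04793)

(1.90678, 3.269662, 4.04793)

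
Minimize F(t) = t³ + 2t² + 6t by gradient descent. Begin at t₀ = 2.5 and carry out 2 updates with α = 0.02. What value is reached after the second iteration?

F′(t) = 3t² + 4t + 6
t₁ = 2.5 − 0.02·34.75 = 1.805
t₂ = 1.805 − 0.02·22.994075 = 1.3451185

1.3451185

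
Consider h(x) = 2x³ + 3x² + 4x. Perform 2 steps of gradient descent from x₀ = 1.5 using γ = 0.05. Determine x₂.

-0.0866875

h′(x) = 6x² + 6x + 4
Step 1: h′(1.5) = 26.5; x₁ = 1.5 − 0.05·26.5 = 0.175
Step 2: h′(0.175) = 5.23375; x₂ = 0.175 − 0.05·5.23375 = -0.0866875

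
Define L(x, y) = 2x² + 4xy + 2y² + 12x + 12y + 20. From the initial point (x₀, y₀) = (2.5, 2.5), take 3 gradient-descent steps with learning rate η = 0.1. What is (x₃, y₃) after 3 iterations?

∇L = (4x + 4y + 12, 4x + 4y + 12)
(x₁, y₁) = (2.5, 2.5) − 0.1·(32, 32) = (-0.7, -0.7)
(x₂, y₂) = (-0.7, -0.7) − 0.1·(6.4, 6.4) = (-1.34, -1.34)
(x₃, y₃) = (-1.34, -1.34) − 0.1·(1.28, 1.28) = (-1.468, -1.468)

(-1.468, -1.468)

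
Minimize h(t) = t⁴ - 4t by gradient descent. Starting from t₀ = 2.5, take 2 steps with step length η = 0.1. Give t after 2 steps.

h′(t) = 4t³ - 4
Step 1: h′(2.5) = 58.5; t₁ = 2.5 − 0.1·58.5 = -3.35
Step 2: h′(-3.35) = -154.3815; t₂ = -3.35 − 0.1·(-154.3815) = 12.08815

12.08815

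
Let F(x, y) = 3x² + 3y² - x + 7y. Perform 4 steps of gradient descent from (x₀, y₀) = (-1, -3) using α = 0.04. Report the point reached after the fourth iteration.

(-0.22255872, -1.77830656)

∇F = (6x - 1, 6y + 7)
(x₁, y₁) = (-1, -3) − 0.04·(-7, -11) = (-0.72, -2.56)
(x₂, y₂) = (-0.72, -2.56) − 0.04·(-5.32, -8.36) = (-0.5072, -2.2256)
(x₃, y₃) = (-0.5072, -2.2256) − 0.04·(-4.0432, -6.3536) = (-0.345472, -1.971456)
(x₄, y₄) = (-0.345472, -1.971456) − 0.04·(-3.072832, -4.828736) = (-0.22255872, -1.77830656)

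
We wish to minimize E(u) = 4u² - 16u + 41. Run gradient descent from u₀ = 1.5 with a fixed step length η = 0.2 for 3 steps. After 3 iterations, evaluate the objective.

E′(u) = 8u - 16
u₁ = 1.5 − 0.2·(-4) = 2.3
u₂ = 2.3 − 0.2·2.4 = 1.82
u₃ = 1.82 − 0.2·(-1.44) = 2.108
E(2.108) = 25.046656

25.046656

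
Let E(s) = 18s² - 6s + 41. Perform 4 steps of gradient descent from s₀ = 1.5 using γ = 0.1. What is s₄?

E′(s) = 36s - 6
s₁ = 1.5 − 0.1·48 = -3.3
s₂ = -3.3 − 0.1·(-124.8) = 9.18
s₃ = 9.18 − 0.1·324.48 = -23.268
s₄ = -23.268 − 0.1·(-843.648) = 61.0968

61.0968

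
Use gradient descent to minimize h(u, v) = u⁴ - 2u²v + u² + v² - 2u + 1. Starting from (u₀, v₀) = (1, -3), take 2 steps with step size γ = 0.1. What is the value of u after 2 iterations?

∇h = (4u³ - 4uv + 2u - 2, -2u² + 2v)
Step 1: at (1, -3), ∇h = (16, -8) → (1, -3) − 0.1·(16, -8) = (-0.6, -2.2)
Step 2: at (-0.6, -2.2), ∇h = (-9.344, -5.12) → (-0.6, -2.2) − 0.1·(-9.344, -5.12) = (0.3344, -1.688)
u = 0.3344

0.3344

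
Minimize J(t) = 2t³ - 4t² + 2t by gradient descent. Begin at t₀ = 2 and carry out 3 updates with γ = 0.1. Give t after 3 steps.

J′(t) = 6t² - 8t + 2
Step 1: J′(2) = 10; t₁ = 2 − 0.1·10 = 1
Step 2: J′(1) = 0; t₂ = 1 − 0.1·0 = 1
Step 3: J′(1) = 0; t₃ = 1 − 0.1·0 = 1

1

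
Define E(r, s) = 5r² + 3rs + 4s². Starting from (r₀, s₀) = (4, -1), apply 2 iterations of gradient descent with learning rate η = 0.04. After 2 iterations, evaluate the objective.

∇E = (10r + 3s, 3r + 8s)
Step 1: at (4, -1), ∇E = (37, 4) → (4, -1) − 0.04·(37, 4) = (2.52, -1.16)
Step 2: at (2.52, -1.16), ∇E = (21.72, -1.72) → (2.52, -1.16) − 0.04·(21.72, -1.72) = (1.6512, -1.0912)
E(1.6512, -1.0912) = 12.98980864

12.98980864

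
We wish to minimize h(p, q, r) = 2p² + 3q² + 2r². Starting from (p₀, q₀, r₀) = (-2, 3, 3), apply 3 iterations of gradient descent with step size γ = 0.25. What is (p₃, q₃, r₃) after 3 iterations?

∇h = (4p, 6q, 4r)
(p₁, q₁, r₁) = (-2, 3, 3) − 0.25·(-8, 18, 12) = (0, -1.5, 0)
(p₂, q₂, r₂) = (0, -1.5, 0) − 0.25·(0, -9, 0) = (0, 0.75, 0)
(p₃, q₃, r₃) = (0, 0.75, 0) − 0.25·(0, 4.5, 0) = (0, -0.375, 0)

(0, -0.375, 0)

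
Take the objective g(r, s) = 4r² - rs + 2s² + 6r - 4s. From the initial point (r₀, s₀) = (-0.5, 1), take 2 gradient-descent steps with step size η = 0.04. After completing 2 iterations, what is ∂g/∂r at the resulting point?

∇g = (8r - s + 6, -r + 4s - 4)
(r₁, s₁) = (-0.5, 1) − 0.04·(1, 0.5) = (-0.54, 0.98)
(r₂, s₂) = (-0.54, 0.98) − 0.04·(0.7, 0.46) = (-0.568, 0.9616)
∂g/∂r at (-0.568, 0.9616) = 0.4944

0.4944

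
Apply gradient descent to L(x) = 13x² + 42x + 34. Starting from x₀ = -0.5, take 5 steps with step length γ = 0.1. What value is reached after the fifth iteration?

-13.31104

L′(x) = 26x + 42
Step 1: L′(-0.5) = 29; x₁ = -0.5 − 0.1·29 = -3.4
Step 2: L′(-3.4) = -46.4; x₂ = -3.4 − 0.1·(-46.4) = 1.24
Step 3: L′(1.24) = 74.24; x₃ = 1.24 − 0.1·74.24 = -6.184
Step 4: L′(-6.184) = -118.784; x₄ = -6.184 − 0.1·(-118.784) = 5.6944
Step 5: L′(5.6944) = 190.0544; x₅ = 5.6944 − 0.1·190.0544 = -13.31104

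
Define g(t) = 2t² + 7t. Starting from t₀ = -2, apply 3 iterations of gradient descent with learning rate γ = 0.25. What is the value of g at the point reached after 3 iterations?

-6.125

g′(t) = 4t + 7
Step 1: g′(-2) = -1; t₁ = -2 − 0.25·(-1) = -1.75
Step 2: g′(-1.75) = 0; t₂ = -1.75 − 0.25·0 = -1.75
Step 3: g′(-1.75) = 0; t₃ = -1.75 − 0.25·0 = -1.75
g(-1.75) = -6.125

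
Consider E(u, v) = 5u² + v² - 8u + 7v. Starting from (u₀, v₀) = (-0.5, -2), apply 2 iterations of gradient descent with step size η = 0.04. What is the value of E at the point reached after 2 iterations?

∇E = (10u - 8, 2v + 7)
Step 1: at (-0.5, -2), ∇E = (-13, 3) → (-0.5, -2) − 0.04·(-13, 3) = (0.02, -2.12)
Step 2: at (0.02, -2.12), ∇E = (-7.8, 2.76) → (0.02, -2.12) − 0.04·(-7.8, 2.76) = (0.332, -2.2304)
E(0.332, -2.2304) = -12.74299584

-12.74299584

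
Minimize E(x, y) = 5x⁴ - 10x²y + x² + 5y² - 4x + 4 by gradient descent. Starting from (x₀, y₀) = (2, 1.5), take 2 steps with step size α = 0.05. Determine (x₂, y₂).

(16.25, 5.875)

∇E = (20x³ - 20xy + 2x - 4, -10x² + 10y)
(x₁, y₁) = (2, 1.5) − 0.05·(100, -25) = (-3, 2.75)
(x₂, y₂) = (-3, 2.75) − 0.05·(-385, -62.5) = (16.25, 5.875)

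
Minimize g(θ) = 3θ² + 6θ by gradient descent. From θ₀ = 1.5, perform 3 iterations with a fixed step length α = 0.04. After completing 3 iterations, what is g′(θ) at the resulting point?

6.58464

g′(θ) = 6θ + 6
Step 1: g′(1.5) = 15; θ₁ = 1.5 − 0.04·15 = 0.9
Step 2: g′(0.9) = 11.4; θ₂ = 0.9 − 0.04·11.4 = 0.444
Step 3: g′(0.444) = 8.664; θ₃ = 0.444 − 0.04·8.664 = 0.09744
g′(θ) at (0.09744) = 6.58464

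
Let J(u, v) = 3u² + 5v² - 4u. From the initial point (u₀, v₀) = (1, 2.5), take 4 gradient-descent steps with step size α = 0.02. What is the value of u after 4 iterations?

0.86656512

∇J = (6u - 4, 10v)
(u₁, v₁) = (1, 2.5) − 0.02·(2, 25) = (0.96, 2)
(u₂, v₂) = (0.96, 2) − 0.02·(1.76, 20) = (0.9248, 1.6)
(u₃, v₃) = (0.9248, 1.6) − 0.02·(1.5488, 16) = (0.893824, 1.28)
(u₄, v₄) = (0.893824, 1.28) − 0.02·(1.362944, 12.8) = (0.86656512, 1.024)
u = 0.86656512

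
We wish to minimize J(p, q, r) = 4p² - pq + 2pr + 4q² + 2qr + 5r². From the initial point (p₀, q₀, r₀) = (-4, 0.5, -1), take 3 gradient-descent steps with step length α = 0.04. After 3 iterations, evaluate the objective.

5.368986730496

∇J = (8p - q + 2r, -p + 8q + 2r, 2p + 2q + 10r)
(p₁, q₁, r₁) = (-4, 0.5, -1) − 0.04·(-34.5, 6, -17) = (-2.62, 0.26, -0.32)
(p₂, q₂, r₂) = (-2.62, 0.26, -0.32) − 0.04·(-21.86, 4.06, -7.92) = (-1.7456, 0.0976, -0.0032)
(p₃, q₃, r₃) = (-1.7456, 0.0976, -0.0032) − 0.04·(-14.0688, 2.52, -3.328) = (-1.182848, -0.0032, 0.12992)
J(-1.182848, -0.0032, 0.12992) = 5.368986730496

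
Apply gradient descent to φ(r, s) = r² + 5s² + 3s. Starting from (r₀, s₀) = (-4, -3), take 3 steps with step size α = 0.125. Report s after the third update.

-0.2578125

∇φ = (2r, 10s + 3)
(r₁, s₁) = (-4, -3) − 0.125·(-8, -27) = (-3, 0.375)
(r₂, s₂) = (-3, 0.375) − 0.125·(-6, 6.75) = (-2.25, -0.46875)
(r₃, s₃) = (-2.25, -0.46875) − 0.125·(-4.5, -1.6875) = (-1.6875, -0.2578125)
s = -0.2578125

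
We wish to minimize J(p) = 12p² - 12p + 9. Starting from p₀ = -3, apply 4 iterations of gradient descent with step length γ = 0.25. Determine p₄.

-2187

J′(p) = 24p - 12
p₁ = -3 − 0.25·(-84) = 18
p₂ = 18 − 0.25·420 = -87
p₃ = -87 − 0.25·(-2100) = 438
p₄ = 438 − 0.25·10500 = -2187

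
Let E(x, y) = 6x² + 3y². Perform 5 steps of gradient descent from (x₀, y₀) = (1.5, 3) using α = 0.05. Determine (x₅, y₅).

∇E = (12x, 6y)
(x₁, y₁) = (1.5, 3) − 0.05·(18, 18) = (0.6, 2.1)
(x₂, y₂) = (0.6, 2.1) − 0.05·(7.2, 12.6) = (0.24, 1.47)
(x₃, y₃) = (0.24, 1.47) − 0.05·(2.88, 8.82) = (0.096, 1.029)
(x₄, y₄) = (0.096, 1.029) − 0.05·(1.152, 6.174) = (0.0384, 0.7203)
(x₅, y₅) = (0.0384, 0.7203) − 0.05·(0.4608, 4.3218) = (0.01536, 0.50421)

(0.01536, 0.50421)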